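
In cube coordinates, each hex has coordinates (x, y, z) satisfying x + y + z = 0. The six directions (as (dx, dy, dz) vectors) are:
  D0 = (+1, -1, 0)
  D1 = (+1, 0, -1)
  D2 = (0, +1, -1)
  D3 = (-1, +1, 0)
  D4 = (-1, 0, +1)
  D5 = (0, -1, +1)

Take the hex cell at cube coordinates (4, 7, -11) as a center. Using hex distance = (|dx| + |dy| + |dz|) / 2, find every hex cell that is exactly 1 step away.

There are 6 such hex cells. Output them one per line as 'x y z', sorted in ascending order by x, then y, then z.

Walk ring at distance 1 from (4, 7, -11):
Start at center + D4*1 = (3, 7, -10)
  hex 0: (3, 7, -10)
  hex 1: (4, 6, -10)
  hex 2: (5, 6, -11)
  hex 3: (5, 7, -12)
  hex 4: (4, 8, -12)
  hex 5: (3, 8, -11)
Sorted: 6 hexes.

Answer: 3 7 -10
3 8 -11
4 6 -10
4 8 -12
5 6 -11
5 7 -12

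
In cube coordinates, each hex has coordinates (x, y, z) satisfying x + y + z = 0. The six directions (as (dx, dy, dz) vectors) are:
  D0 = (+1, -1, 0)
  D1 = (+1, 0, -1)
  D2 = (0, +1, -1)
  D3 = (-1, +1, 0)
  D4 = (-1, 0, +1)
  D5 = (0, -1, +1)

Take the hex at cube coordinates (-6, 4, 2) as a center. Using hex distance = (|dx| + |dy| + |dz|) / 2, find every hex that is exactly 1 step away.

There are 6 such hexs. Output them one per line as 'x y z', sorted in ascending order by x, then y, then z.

Answer: -7 4 3
-7 5 2
-6 3 3
-6 5 1
-5 3 2
-5 4 1

Derivation:
Walk ring at distance 1 from (-6, 4, 2):
Start at center + D4*1 = (-7, 4, 3)
  hex 0: (-7, 4, 3)
  hex 1: (-6, 3, 3)
  hex 2: (-5, 3, 2)
  hex 3: (-5, 4, 1)
  hex 4: (-6, 5, 1)
  hex 5: (-7, 5, 2)
Sorted: 6 hexes.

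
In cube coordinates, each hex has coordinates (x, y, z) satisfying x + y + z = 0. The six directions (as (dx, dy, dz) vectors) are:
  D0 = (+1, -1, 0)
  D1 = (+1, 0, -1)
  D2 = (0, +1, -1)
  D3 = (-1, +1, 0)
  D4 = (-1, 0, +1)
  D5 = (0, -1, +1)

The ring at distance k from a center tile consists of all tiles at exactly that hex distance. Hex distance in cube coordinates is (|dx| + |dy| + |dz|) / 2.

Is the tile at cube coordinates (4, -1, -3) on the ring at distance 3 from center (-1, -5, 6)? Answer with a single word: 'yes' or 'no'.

Answer: no

Derivation:
|px - cx| = |4 - (-1)| = 5
|py - cy| = |-1 - (-5)| = 4
|pz - cz| = |-3 - 6| = 9
distance = (5+4+9)/2 = 18/2 = 9
radius = 3; distance != radius -> no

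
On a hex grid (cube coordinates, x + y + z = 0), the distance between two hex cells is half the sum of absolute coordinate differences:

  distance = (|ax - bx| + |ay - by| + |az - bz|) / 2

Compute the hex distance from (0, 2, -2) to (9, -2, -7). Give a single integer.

Answer: 9

Derivation:
|ax - bx| = |0 - 9| = 9
|ay - by| = |2 - (-2)| = 4
|az - bz| = |-2 - (-7)| = 5
distance = (9 + 4 + 5) / 2 = 18 / 2 = 9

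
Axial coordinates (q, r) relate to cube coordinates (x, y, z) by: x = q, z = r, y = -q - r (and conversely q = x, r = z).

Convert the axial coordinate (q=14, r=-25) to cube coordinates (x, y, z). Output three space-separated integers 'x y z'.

Answer: 14 11 -25

Derivation:
x = q = 14
z = r = -25
y = -x - z = -(14) - (-25) = 11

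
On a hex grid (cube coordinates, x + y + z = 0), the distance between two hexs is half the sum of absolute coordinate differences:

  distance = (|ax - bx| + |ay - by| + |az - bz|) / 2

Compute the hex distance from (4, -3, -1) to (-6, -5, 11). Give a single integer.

|ax - bx| = |4 - (-6)| = 10
|ay - by| = |-3 - (-5)| = 2
|az - bz| = |-1 - 11| = 12
distance = (10 + 2 + 12) / 2 = 24 / 2 = 12

Answer: 12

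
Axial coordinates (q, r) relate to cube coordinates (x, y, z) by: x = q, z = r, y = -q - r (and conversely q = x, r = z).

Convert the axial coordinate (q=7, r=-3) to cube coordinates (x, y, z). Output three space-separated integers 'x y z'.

x = q = 7
z = r = -3
y = -x - z = -(7) - (-3) = -4

Answer: 7 -4 -3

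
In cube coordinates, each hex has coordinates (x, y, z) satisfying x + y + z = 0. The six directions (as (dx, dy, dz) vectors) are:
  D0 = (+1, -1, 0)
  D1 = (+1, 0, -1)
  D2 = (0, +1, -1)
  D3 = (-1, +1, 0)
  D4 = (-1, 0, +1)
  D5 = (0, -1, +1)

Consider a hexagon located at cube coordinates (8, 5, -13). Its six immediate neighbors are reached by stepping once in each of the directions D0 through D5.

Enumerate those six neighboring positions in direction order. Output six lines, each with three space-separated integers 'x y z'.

Center: (8, 5, -13). Add each direction:
  D0: (8, 5, -13) + (1, -1, 0) = (9, 4, -13)
  D1: (8, 5, -13) + (1, 0, -1) = (9, 5, -14)
  D2: (8, 5, -13) + (0, 1, -1) = (8, 6, -14)
  D3: (8, 5, -13) + (-1, 1, 0) = (7, 6, -13)
  D4: (8, 5, -13) + (-1, 0, 1) = (7, 5, -12)
  D5: (8, 5, -13) + (0, -1, 1) = (8, 4, -12)

Answer: 9 4 -13
9 5 -14
8 6 -14
7 6 -13
7 5 -12
8 4 -12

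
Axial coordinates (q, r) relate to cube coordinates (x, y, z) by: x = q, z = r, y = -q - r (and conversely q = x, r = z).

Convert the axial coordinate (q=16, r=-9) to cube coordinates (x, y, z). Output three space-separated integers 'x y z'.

Answer: 16 -7 -9

Derivation:
x = q = 16
z = r = -9
y = -x - z = -(16) - (-9) = -7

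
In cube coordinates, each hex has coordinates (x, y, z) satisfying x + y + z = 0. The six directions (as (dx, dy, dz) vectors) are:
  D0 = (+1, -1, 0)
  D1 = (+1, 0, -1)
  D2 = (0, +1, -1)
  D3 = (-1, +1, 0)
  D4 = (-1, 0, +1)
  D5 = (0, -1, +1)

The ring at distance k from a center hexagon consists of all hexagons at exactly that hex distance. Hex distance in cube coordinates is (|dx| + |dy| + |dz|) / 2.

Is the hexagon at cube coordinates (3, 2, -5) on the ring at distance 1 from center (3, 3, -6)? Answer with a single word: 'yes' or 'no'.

|px - cx| = |3 - 3| = 0
|py - cy| = |2 - 3| = 1
|pz - cz| = |-5 - (-6)| = 1
distance = (0+1+1)/2 = 2/2 = 1
radius = 1; distance == radius -> yes

Answer: yes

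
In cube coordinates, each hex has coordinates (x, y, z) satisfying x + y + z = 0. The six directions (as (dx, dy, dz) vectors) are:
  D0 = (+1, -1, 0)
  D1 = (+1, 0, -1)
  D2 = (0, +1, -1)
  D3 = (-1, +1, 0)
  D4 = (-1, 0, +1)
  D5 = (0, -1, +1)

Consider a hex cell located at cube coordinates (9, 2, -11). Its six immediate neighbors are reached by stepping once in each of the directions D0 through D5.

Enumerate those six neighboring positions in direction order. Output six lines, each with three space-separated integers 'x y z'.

Center: (9, 2, -11). Add each direction:
  D0: (9, 2, -11) + (1, -1, 0) = (10, 1, -11)
  D1: (9, 2, -11) + (1, 0, -1) = (10, 2, -12)
  D2: (9, 2, -11) + (0, 1, -1) = (9, 3, -12)
  D3: (9, 2, -11) + (-1, 1, 0) = (8, 3, -11)
  D4: (9, 2, -11) + (-1, 0, 1) = (8, 2, -10)
  D5: (9, 2, -11) + (0, -1, 1) = (9, 1, -10)

Answer: 10 1 -11
10 2 -12
9 3 -12
8 3 -11
8 2 -10
9 1 -10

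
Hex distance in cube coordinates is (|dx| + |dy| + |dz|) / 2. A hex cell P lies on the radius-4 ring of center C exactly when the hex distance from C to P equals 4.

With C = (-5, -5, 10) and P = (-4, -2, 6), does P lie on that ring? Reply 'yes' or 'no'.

|px - cx| = |-4 - (-5)| = 1
|py - cy| = |-2 - (-5)| = 3
|pz - cz| = |6 - 10| = 4
distance = (1+3+4)/2 = 8/2 = 4
radius = 4; distance == radius -> yes

Answer: yes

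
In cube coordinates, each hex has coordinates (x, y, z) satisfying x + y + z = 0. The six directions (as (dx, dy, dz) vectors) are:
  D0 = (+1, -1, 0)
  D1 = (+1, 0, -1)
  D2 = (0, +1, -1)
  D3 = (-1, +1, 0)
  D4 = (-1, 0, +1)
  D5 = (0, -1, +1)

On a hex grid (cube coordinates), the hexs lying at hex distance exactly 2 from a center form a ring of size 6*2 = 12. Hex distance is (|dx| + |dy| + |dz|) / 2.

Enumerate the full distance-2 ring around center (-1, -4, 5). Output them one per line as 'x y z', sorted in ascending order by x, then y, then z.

Answer: -3 -4 7
-3 -3 6
-3 -2 5
-2 -5 7
-2 -2 4
-1 -6 7
-1 -2 3
0 -6 6
0 -3 3
1 -6 5
1 -5 4
1 -4 3

Derivation:
Walk ring at distance 2 from (-1, -4, 5):
Start at center + D4*2 = (-3, -4, 7)
  hex 0: (-3, -4, 7)
  hex 1: (-2, -5, 7)
  hex 2: (-1, -6, 7)
  hex 3: (0, -6, 6)
  hex 4: (1, -6, 5)
  hex 5: (1, -5, 4)
  hex 6: (1, -4, 3)
  hex 7: (0, -3, 3)
  hex 8: (-1, -2, 3)
  hex 9: (-2, -2, 4)
  hex 10: (-3, -2, 5)
  hex 11: (-3, -3, 6)
Sorted: 12 hexes.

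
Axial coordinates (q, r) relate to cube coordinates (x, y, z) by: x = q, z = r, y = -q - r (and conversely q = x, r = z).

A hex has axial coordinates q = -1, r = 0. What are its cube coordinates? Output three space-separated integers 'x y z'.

x = q = -1
z = r = 0
y = -x - z = -(-1) - (0) = 1

Answer: -1 1 0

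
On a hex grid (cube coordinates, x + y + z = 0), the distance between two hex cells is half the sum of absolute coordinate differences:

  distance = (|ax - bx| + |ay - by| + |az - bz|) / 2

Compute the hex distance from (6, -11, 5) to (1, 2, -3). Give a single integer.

|ax - bx| = |6 - 1| = 5
|ay - by| = |-11 - 2| = 13
|az - bz| = |5 - (-3)| = 8
distance = (5 + 13 + 8) / 2 = 26 / 2 = 13

Answer: 13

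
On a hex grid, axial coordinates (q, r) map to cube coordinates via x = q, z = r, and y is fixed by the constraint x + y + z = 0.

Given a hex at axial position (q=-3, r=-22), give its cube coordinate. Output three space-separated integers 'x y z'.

Answer: -3 25 -22

Derivation:
x = q = -3
z = r = -22
y = -x - z = -(-3) - (-22) = 25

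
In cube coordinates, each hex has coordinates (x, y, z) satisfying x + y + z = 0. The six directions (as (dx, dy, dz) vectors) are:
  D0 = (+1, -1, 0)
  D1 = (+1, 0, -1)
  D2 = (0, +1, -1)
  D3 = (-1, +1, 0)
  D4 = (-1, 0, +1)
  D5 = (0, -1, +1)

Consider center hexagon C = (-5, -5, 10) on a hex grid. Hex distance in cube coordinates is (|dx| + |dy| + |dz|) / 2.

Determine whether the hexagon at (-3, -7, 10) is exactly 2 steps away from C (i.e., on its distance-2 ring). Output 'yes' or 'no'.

Answer: yes

Derivation:
|px - cx| = |-3 - (-5)| = 2
|py - cy| = |-7 - (-5)| = 2
|pz - cz| = |10 - 10| = 0
distance = (2+2+0)/2 = 4/2 = 2
radius = 2; distance == radius -> yes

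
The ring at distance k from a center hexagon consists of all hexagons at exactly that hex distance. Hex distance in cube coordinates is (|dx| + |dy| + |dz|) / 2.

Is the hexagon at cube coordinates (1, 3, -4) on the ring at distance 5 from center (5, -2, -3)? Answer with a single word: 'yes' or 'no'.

|px - cx| = |1 - 5| = 4
|py - cy| = |3 - (-2)| = 5
|pz - cz| = |-4 - (-3)| = 1
distance = (4+5+1)/2 = 10/2 = 5
radius = 5; distance == radius -> yes

Answer: yes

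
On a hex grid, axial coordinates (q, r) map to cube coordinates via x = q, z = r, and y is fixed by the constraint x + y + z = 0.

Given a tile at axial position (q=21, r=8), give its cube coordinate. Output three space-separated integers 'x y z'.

Answer: 21 -29 8

Derivation:
x = q = 21
z = r = 8
y = -x - z = -(21) - (8) = -29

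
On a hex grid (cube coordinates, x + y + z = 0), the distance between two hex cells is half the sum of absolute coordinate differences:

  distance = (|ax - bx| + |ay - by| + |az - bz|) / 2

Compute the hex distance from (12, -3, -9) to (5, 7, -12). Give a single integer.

Answer: 10

Derivation:
|ax - bx| = |12 - 5| = 7
|ay - by| = |-3 - 7| = 10
|az - bz| = |-9 - (-12)| = 3
distance = (7 + 10 + 3) / 2 = 20 / 2 = 10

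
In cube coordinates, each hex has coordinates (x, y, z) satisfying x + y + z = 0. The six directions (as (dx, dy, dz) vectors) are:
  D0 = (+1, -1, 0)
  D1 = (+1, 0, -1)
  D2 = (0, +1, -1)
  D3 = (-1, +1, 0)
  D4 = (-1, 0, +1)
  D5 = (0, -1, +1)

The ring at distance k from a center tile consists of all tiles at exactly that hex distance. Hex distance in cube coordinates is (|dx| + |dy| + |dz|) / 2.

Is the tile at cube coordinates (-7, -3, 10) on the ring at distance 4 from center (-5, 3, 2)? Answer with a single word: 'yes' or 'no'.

Answer: no

Derivation:
|px - cx| = |-7 - (-5)| = 2
|py - cy| = |-3 - 3| = 6
|pz - cz| = |10 - 2| = 8
distance = (2+6+8)/2 = 16/2 = 8
radius = 4; distance != radius -> no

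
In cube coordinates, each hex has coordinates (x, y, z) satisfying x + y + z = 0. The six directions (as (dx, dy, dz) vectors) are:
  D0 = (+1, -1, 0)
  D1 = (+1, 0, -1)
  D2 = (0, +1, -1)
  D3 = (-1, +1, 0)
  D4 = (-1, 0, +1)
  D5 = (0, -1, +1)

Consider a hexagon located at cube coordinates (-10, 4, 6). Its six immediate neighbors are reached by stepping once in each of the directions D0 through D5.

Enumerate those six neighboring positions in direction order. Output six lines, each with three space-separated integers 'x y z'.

Center: (-10, 4, 6). Add each direction:
  D0: (-10, 4, 6) + (1, -1, 0) = (-9, 3, 6)
  D1: (-10, 4, 6) + (1, 0, -1) = (-9, 4, 5)
  D2: (-10, 4, 6) + (0, 1, -1) = (-10, 5, 5)
  D3: (-10, 4, 6) + (-1, 1, 0) = (-11, 5, 6)
  D4: (-10, 4, 6) + (-1, 0, 1) = (-11, 4, 7)
  D5: (-10, 4, 6) + (0, -1, 1) = (-10, 3, 7)

Answer: -9 3 6
-9 4 5
-10 5 5
-11 5 6
-11 4 7
-10 3 7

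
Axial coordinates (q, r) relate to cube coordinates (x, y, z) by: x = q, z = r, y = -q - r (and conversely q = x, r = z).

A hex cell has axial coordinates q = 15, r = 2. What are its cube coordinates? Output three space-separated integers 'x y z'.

x = q = 15
z = r = 2
y = -x - z = -(15) - (2) = -17

Answer: 15 -17 2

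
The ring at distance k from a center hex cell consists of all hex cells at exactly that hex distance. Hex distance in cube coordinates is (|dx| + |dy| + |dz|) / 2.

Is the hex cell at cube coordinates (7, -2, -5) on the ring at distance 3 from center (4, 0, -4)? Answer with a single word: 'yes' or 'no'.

Answer: yes

Derivation:
|px - cx| = |7 - 4| = 3
|py - cy| = |-2 - 0| = 2
|pz - cz| = |-5 - (-4)| = 1
distance = (3+2+1)/2 = 6/2 = 3
radius = 3; distance == radius -> yes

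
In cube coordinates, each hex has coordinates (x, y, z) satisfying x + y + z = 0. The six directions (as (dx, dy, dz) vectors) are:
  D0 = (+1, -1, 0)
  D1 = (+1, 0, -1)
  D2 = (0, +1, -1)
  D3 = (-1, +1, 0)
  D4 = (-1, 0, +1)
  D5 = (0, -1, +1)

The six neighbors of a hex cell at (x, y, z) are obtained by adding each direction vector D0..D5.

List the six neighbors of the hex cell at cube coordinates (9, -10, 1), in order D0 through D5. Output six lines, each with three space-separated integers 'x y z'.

Answer: 10 -11 1
10 -10 0
9 -9 0
8 -9 1
8 -10 2
9 -11 2

Derivation:
Center: (9, -10, 1). Add each direction:
  D0: (9, -10, 1) + (1, -1, 0) = (10, -11, 1)
  D1: (9, -10, 1) + (1, 0, -1) = (10, -10, 0)
  D2: (9, -10, 1) + (0, 1, -1) = (9, -9, 0)
  D3: (9, -10, 1) + (-1, 1, 0) = (8, -9, 1)
  D4: (9, -10, 1) + (-1, 0, 1) = (8, -10, 2)
  D5: (9, -10, 1) + (0, -1, 1) = (9, -11, 2)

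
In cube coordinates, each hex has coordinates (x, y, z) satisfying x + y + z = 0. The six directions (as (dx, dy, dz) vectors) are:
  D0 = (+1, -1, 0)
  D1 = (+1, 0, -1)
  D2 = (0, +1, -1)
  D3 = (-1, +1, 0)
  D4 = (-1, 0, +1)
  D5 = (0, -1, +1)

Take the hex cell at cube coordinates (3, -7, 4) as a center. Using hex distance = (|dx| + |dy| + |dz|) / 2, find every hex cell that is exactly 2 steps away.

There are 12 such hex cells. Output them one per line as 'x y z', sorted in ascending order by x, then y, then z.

Answer: 1 -7 6
1 -6 5
1 -5 4
2 -8 6
2 -5 3
3 -9 6
3 -5 2
4 -9 5
4 -6 2
5 -9 4
5 -8 3
5 -7 2

Derivation:
Walk ring at distance 2 from (3, -7, 4):
Start at center + D4*2 = (1, -7, 6)
  hex 0: (1, -7, 6)
  hex 1: (2, -8, 6)
  hex 2: (3, -9, 6)
  hex 3: (4, -9, 5)
  hex 4: (5, -9, 4)
  hex 5: (5, -8, 3)
  hex 6: (5, -7, 2)
  hex 7: (4, -6, 2)
  hex 8: (3, -5, 2)
  hex 9: (2, -5, 3)
  hex 10: (1, -5, 4)
  hex 11: (1, -6, 5)
Sorted: 12 hexes.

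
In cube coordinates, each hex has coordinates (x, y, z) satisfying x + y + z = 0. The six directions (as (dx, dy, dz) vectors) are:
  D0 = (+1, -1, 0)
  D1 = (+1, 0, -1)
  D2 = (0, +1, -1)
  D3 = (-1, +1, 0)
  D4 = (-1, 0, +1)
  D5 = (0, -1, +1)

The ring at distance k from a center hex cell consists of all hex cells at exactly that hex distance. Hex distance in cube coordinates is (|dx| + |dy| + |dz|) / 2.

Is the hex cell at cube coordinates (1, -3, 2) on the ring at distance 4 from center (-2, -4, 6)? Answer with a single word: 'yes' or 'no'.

|px - cx| = |1 - (-2)| = 3
|py - cy| = |-3 - (-4)| = 1
|pz - cz| = |2 - 6| = 4
distance = (3+1+4)/2 = 8/2 = 4
radius = 4; distance == radius -> yes

Answer: yes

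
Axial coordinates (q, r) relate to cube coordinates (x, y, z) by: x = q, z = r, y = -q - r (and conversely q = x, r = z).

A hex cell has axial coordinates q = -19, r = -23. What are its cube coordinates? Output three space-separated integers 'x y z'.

x = q = -19
z = r = -23
y = -x - z = -(-19) - (-23) = 42

Answer: -19 42 -23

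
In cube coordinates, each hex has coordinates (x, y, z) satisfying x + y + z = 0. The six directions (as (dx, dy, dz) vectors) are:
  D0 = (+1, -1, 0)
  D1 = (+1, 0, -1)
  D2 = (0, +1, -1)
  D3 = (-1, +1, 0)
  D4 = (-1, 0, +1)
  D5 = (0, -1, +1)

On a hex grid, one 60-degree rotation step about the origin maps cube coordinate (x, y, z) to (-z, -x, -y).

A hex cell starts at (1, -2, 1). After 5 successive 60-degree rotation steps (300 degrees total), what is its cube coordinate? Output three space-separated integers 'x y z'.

Answer: 2 -1 -1

Derivation:
Start: (1, -2, 1)
Step 1: (1, -2, 1) -> (-(1), -(1), -(-2)) = (-1, -1, 2)
Step 2: (-1, -1, 2) -> (-(2), -(-1), -(-1)) = (-2, 1, 1)
Step 3: (-2, 1, 1) -> (-(1), -(-2), -(1)) = (-1, 2, -1)
Step 4: (-1, 2, -1) -> (-(-1), -(-1), -(2)) = (1, 1, -2)
Step 5: (1, 1, -2) -> (-(-2), -(1), -(1)) = (2, -1, -1)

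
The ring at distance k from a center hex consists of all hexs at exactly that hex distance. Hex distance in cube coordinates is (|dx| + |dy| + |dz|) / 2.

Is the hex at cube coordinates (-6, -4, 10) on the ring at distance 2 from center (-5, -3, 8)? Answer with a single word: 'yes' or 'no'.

Answer: yes

Derivation:
|px - cx| = |-6 - (-5)| = 1
|py - cy| = |-4 - (-3)| = 1
|pz - cz| = |10 - 8| = 2
distance = (1+1+2)/2 = 4/2 = 2
radius = 2; distance == radius -> yes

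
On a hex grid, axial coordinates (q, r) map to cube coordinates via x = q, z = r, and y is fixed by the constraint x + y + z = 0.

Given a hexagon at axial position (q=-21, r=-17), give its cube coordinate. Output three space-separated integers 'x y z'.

Answer: -21 38 -17

Derivation:
x = q = -21
z = r = -17
y = -x - z = -(-21) - (-17) = 38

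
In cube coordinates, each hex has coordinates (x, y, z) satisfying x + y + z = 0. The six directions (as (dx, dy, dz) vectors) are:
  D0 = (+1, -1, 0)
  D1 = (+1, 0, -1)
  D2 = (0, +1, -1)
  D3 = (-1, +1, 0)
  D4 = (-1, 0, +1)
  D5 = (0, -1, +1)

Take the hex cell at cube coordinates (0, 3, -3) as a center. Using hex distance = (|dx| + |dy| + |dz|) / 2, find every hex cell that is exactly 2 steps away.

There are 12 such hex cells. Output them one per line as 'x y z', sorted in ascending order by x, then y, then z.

Walk ring at distance 2 from (0, 3, -3):
Start at center + D4*2 = (-2, 3, -1)
  hex 0: (-2, 3, -1)
  hex 1: (-1, 2, -1)
  hex 2: (0, 1, -1)
  hex 3: (1, 1, -2)
  hex 4: (2, 1, -3)
  hex 5: (2, 2, -4)
  hex 6: (2, 3, -5)
  hex 7: (1, 4, -5)
  hex 8: (0, 5, -5)
  hex 9: (-1, 5, -4)
  hex 10: (-2, 5, -3)
  hex 11: (-2, 4, -2)
Sorted: 12 hexes.

Answer: -2 3 -1
-2 4 -2
-2 5 -3
-1 2 -1
-1 5 -4
0 1 -1
0 5 -5
1 1 -2
1 4 -5
2 1 -3
2 2 -4
2 3 -5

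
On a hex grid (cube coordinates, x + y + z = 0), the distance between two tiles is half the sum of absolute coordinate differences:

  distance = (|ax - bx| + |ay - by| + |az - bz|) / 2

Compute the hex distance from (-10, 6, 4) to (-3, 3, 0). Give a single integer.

Answer: 7

Derivation:
|ax - bx| = |-10 - (-3)| = 7
|ay - by| = |6 - 3| = 3
|az - bz| = |4 - 0| = 4
distance = (7 + 3 + 4) / 2 = 14 / 2 = 7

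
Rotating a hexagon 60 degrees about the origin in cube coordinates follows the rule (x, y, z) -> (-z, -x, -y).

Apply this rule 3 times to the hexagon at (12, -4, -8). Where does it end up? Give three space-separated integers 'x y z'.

Answer: -12 4 8

Derivation:
Start: (12, -4, -8)
Step 1: (12, -4, -8) -> (-(-8), -(12), -(-4)) = (8, -12, 4)
Step 2: (8, -12, 4) -> (-(4), -(8), -(-12)) = (-4, -8, 12)
Step 3: (-4, -8, 12) -> (-(12), -(-4), -(-8)) = (-12, 4, 8)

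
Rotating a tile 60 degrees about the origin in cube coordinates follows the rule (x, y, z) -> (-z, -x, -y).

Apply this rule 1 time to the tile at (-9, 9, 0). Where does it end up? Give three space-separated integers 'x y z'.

Answer: 0 9 -9

Derivation:
Start: (-9, 9, 0)
Step 1: (-9, 9, 0) -> (-(0), -(-9), -(9)) = (0, 9, -9)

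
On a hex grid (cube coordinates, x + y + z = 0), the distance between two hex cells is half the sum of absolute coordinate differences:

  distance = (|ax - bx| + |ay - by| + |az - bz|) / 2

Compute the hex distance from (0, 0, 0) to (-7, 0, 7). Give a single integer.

Answer: 7

Derivation:
|ax - bx| = |0 - (-7)| = 7
|ay - by| = |0 - 0| = 0
|az - bz| = |0 - 7| = 7
distance = (7 + 0 + 7) / 2 = 14 / 2 = 7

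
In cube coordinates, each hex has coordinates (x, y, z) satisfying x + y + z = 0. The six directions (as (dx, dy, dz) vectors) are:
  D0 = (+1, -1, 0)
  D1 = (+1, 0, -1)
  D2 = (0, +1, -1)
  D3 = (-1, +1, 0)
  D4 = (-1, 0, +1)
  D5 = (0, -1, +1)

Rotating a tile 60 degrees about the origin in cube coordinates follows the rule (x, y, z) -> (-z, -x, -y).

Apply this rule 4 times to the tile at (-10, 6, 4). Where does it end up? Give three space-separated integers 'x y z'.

Start: (-10, 6, 4)
Step 1: (-10, 6, 4) -> (-(4), -(-10), -(6)) = (-4, 10, -6)
Step 2: (-4, 10, -6) -> (-(-6), -(-4), -(10)) = (6, 4, -10)
Step 3: (6, 4, -10) -> (-(-10), -(6), -(4)) = (10, -6, -4)
Step 4: (10, -6, -4) -> (-(-4), -(10), -(-6)) = (4, -10, 6)

Answer: 4 -10 6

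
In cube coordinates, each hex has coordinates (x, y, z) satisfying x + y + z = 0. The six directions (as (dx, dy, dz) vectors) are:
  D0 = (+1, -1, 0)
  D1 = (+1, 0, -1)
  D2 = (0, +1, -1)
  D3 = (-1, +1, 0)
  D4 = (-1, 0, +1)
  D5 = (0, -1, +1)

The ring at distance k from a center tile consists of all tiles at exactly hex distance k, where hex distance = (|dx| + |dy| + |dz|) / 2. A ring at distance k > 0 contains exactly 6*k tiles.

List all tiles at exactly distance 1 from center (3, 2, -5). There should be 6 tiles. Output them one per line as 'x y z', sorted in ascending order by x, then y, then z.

Walk ring at distance 1 from (3, 2, -5):
Start at center + D4*1 = (2, 2, -4)
  hex 0: (2, 2, -4)
  hex 1: (3, 1, -4)
  hex 2: (4, 1, -5)
  hex 3: (4, 2, -6)
  hex 4: (3, 3, -6)
  hex 5: (2, 3, -5)
Sorted: 6 hexes.

Answer: 2 2 -4
2 3 -5
3 1 -4
3 3 -6
4 1 -5
4 2 -6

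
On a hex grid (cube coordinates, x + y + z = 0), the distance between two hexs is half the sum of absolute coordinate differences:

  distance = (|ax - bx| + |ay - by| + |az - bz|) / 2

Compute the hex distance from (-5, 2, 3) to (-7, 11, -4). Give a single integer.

Answer: 9

Derivation:
|ax - bx| = |-5 - (-7)| = 2
|ay - by| = |2 - 11| = 9
|az - bz| = |3 - (-4)| = 7
distance = (2 + 9 + 7) / 2 = 18 / 2 = 9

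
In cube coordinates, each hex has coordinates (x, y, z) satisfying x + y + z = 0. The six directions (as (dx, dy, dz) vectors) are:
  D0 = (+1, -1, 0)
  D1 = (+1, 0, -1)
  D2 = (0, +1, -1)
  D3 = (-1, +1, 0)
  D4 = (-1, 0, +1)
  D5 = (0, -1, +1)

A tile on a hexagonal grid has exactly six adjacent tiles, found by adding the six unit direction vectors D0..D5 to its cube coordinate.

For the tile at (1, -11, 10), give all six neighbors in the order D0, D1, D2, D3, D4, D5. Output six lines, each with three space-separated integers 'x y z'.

Answer: 2 -12 10
2 -11 9
1 -10 9
0 -10 10
0 -11 11
1 -12 11

Derivation:
Center: (1, -11, 10). Add each direction:
  D0: (1, -11, 10) + (1, -1, 0) = (2, -12, 10)
  D1: (1, -11, 10) + (1, 0, -1) = (2, -11, 9)
  D2: (1, -11, 10) + (0, 1, -1) = (1, -10, 9)
  D3: (1, -11, 10) + (-1, 1, 0) = (0, -10, 10)
  D4: (1, -11, 10) + (-1, 0, 1) = (0, -11, 11)
  D5: (1, -11, 10) + (0, -1, 1) = (1, -12, 11)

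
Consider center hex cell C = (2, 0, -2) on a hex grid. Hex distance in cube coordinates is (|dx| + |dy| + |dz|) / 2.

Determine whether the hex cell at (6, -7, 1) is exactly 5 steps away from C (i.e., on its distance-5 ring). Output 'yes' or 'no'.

|px - cx| = |6 - 2| = 4
|py - cy| = |-7 - 0| = 7
|pz - cz| = |1 - (-2)| = 3
distance = (4+7+3)/2 = 14/2 = 7
radius = 5; distance != radius -> no

Answer: no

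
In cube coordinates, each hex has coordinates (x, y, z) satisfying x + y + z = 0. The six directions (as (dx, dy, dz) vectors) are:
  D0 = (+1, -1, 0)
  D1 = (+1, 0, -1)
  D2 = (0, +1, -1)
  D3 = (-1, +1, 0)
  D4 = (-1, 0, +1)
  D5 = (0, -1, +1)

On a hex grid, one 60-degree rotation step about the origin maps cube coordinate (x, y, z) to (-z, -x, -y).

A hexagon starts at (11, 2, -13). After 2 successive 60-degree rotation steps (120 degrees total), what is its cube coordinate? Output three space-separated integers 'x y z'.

Answer: 2 -13 11

Derivation:
Start: (11, 2, -13)
Step 1: (11, 2, -13) -> (-(-13), -(11), -(2)) = (13, -11, -2)
Step 2: (13, -11, -2) -> (-(-2), -(13), -(-11)) = (2, -13, 11)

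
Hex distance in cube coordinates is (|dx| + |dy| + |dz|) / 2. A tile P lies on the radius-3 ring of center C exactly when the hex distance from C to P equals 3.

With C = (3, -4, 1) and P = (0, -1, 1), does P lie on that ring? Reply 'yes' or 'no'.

|px - cx| = |0 - 3| = 3
|py - cy| = |-1 - (-4)| = 3
|pz - cz| = |1 - 1| = 0
distance = (3+3+0)/2 = 6/2 = 3
radius = 3; distance == radius -> yes

Answer: yes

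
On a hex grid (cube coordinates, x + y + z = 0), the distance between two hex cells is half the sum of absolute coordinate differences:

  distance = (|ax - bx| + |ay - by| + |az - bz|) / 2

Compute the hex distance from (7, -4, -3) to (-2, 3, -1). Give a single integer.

|ax - bx| = |7 - (-2)| = 9
|ay - by| = |-4 - 3| = 7
|az - bz| = |-3 - (-1)| = 2
distance = (9 + 7 + 2) / 2 = 18 / 2 = 9

Answer: 9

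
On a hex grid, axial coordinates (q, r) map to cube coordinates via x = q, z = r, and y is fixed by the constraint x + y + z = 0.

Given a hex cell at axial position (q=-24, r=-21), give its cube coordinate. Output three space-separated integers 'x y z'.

Answer: -24 45 -21

Derivation:
x = q = -24
z = r = -21
y = -x - z = -(-24) - (-21) = 45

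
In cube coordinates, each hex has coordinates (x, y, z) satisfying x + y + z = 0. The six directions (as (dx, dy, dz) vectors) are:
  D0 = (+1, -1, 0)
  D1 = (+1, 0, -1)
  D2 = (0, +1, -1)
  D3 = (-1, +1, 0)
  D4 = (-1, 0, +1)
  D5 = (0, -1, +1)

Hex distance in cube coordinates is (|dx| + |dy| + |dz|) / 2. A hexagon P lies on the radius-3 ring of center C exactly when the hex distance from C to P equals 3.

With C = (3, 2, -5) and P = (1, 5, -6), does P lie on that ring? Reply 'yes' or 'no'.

Answer: yes

Derivation:
|px - cx| = |1 - 3| = 2
|py - cy| = |5 - 2| = 3
|pz - cz| = |-6 - (-5)| = 1
distance = (2+3+1)/2 = 6/2 = 3
radius = 3; distance == radius -> yes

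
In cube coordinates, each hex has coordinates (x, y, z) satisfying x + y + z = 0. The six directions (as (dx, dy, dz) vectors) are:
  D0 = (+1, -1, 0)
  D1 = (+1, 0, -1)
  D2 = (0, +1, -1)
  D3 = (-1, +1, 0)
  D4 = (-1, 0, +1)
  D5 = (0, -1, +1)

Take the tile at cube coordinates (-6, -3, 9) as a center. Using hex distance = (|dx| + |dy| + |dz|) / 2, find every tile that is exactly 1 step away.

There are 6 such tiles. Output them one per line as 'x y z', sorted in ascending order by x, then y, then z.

Walk ring at distance 1 from (-6, -3, 9):
Start at center + D4*1 = (-7, -3, 10)
  hex 0: (-7, -3, 10)
  hex 1: (-6, -4, 10)
  hex 2: (-5, -4, 9)
  hex 3: (-5, -3, 8)
  hex 4: (-6, -2, 8)
  hex 5: (-7, -2, 9)
Sorted: 6 hexes.

Answer: -7 -3 10
-7 -2 9
-6 -4 10
-6 -2 8
-5 -4 9
-5 -3 8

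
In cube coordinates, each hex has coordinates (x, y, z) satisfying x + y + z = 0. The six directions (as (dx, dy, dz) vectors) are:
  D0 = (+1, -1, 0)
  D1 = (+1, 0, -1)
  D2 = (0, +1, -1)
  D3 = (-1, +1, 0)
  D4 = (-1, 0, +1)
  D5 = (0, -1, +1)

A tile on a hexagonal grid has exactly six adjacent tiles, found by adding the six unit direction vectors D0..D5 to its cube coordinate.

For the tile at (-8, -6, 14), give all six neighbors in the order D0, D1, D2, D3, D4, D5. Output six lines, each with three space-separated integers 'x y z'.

Answer: -7 -7 14
-7 -6 13
-8 -5 13
-9 -5 14
-9 -6 15
-8 -7 15

Derivation:
Center: (-8, -6, 14). Add each direction:
  D0: (-8, -6, 14) + (1, -1, 0) = (-7, -7, 14)
  D1: (-8, -6, 14) + (1, 0, -1) = (-7, -6, 13)
  D2: (-8, -6, 14) + (0, 1, -1) = (-8, -5, 13)
  D3: (-8, -6, 14) + (-1, 1, 0) = (-9, -5, 14)
  D4: (-8, -6, 14) + (-1, 0, 1) = (-9, -6, 15)
  D5: (-8, -6, 14) + (0, -1, 1) = (-8, -7, 15)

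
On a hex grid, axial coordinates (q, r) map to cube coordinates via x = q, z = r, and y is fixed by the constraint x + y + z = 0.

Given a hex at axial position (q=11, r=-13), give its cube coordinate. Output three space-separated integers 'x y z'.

x = q = 11
z = r = -13
y = -x - z = -(11) - (-13) = 2

Answer: 11 2 -13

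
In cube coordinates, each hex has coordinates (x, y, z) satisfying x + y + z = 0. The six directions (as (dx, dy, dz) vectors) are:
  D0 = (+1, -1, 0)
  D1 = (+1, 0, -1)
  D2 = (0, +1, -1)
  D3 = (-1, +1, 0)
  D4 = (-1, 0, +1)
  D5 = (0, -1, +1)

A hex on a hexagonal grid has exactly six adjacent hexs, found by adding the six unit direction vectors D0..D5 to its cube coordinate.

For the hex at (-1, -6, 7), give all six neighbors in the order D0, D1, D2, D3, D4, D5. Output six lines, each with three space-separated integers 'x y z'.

Center: (-1, -6, 7). Add each direction:
  D0: (-1, -6, 7) + (1, -1, 0) = (0, -7, 7)
  D1: (-1, -6, 7) + (1, 0, -1) = (0, -6, 6)
  D2: (-1, -6, 7) + (0, 1, -1) = (-1, -5, 6)
  D3: (-1, -6, 7) + (-1, 1, 0) = (-2, -5, 7)
  D4: (-1, -6, 7) + (-1, 0, 1) = (-2, -6, 8)
  D5: (-1, -6, 7) + (0, -1, 1) = (-1, -7, 8)

Answer: 0 -7 7
0 -6 6
-1 -5 6
-2 -5 7
-2 -6 8
-1 -7 8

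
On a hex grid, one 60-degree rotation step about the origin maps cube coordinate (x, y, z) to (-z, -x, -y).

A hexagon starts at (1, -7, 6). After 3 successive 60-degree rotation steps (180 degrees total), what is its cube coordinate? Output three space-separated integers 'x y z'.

Start: (1, -7, 6)
Step 1: (1, -7, 6) -> (-(6), -(1), -(-7)) = (-6, -1, 7)
Step 2: (-6, -1, 7) -> (-(7), -(-6), -(-1)) = (-7, 6, 1)
Step 3: (-7, 6, 1) -> (-(1), -(-7), -(6)) = (-1, 7, -6)

Answer: -1 7 -6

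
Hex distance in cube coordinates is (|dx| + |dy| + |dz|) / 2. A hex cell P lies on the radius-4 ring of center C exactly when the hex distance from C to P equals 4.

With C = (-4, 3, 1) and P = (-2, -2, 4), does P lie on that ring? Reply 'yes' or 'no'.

Answer: no

Derivation:
|px - cx| = |-2 - (-4)| = 2
|py - cy| = |-2 - 3| = 5
|pz - cz| = |4 - 1| = 3
distance = (2+5+3)/2 = 10/2 = 5
radius = 4; distance != radius -> no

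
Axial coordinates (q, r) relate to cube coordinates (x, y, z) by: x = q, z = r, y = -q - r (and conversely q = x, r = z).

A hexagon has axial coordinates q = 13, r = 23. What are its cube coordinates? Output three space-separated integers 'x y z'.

x = q = 13
z = r = 23
y = -x - z = -(13) - (23) = -36

Answer: 13 -36 23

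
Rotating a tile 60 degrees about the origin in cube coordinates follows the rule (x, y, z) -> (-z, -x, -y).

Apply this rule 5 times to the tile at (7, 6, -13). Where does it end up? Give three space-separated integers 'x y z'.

Answer: -6 13 -7

Derivation:
Start: (7, 6, -13)
Step 1: (7, 6, -13) -> (-(-13), -(7), -(6)) = (13, -7, -6)
Step 2: (13, -7, -6) -> (-(-6), -(13), -(-7)) = (6, -13, 7)
Step 3: (6, -13, 7) -> (-(7), -(6), -(-13)) = (-7, -6, 13)
Step 4: (-7, -6, 13) -> (-(13), -(-7), -(-6)) = (-13, 7, 6)
Step 5: (-13, 7, 6) -> (-(6), -(-13), -(7)) = (-6, 13, -7)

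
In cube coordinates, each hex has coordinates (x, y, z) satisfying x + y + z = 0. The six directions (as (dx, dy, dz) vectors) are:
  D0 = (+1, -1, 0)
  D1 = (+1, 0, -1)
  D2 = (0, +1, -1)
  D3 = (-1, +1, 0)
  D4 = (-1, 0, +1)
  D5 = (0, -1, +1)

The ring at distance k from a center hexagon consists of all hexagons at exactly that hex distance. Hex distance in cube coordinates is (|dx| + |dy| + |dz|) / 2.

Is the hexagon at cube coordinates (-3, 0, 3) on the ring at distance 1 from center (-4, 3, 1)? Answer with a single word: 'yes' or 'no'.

Answer: no

Derivation:
|px - cx| = |-3 - (-4)| = 1
|py - cy| = |0 - 3| = 3
|pz - cz| = |3 - 1| = 2
distance = (1+3+2)/2 = 6/2 = 3
radius = 1; distance != radius -> no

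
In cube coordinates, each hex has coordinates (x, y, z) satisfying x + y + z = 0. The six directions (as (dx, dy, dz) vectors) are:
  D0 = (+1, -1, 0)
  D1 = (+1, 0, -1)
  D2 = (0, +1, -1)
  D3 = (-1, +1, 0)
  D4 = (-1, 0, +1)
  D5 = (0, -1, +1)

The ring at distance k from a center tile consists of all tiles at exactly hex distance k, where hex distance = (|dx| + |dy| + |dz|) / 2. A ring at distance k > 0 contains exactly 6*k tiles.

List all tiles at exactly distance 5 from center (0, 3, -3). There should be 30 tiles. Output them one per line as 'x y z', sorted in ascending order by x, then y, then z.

Answer: -5 3 2
-5 4 1
-5 5 0
-5 6 -1
-5 7 -2
-5 8 -3
-4 2 2
-4 8 -4
-3 1 2
-3 8 -5
-2 0 2
-2 8 -6
-1 -1 2
-1 8 -7
0 -2 2
0 8 -8
1 -2 1
1 7 -8
2 -2 0
2 6 -8
3 -2 -1
3 5 -8
4 -2 -2
4 4 -8
5 -2 -3
5 -1 -4
5 0 -5
5 1 -6
5 2 -7
5 3 -8

Derivation:
Walk ring at distance 5 from (0, 3, -3):
Start at center + D4*5 = (-5, 3, 2)
  hex 0: (-5, 3, 2)
  hex 1: (-4, 2, 2)
  hex 2: (-3, 1, 2)
  hex 3: (-2, 0, 2)
  hex 4: (-1, -1, 2)
  hex 5: (0, -2, 2)
  hex 6: (1, -2, 1)
  hex 7: (2, -2, 0)
  hex 8: (3, -2, -1)
  hex 9: (4, -2, -2)
  hex 10: (5, -2, -3)
  hex 11: (5, -1, -4)
  hex 12: (5, 0, -5)
  hex 13: (5, 1, -6)
  hex 14: (5, 2, -7)
  hex 15: (5, 3, -8)
  hex 16: (4, 4, -8)
  hex 17: (3, 5, -8)
  hex 18: (2, 6, -8)
  hex 19: (1, 7, -8)
  hex 20: (0, 8, -8)
  hex 21: (-1, 8, -7)
  hex 22: (-2, 8, -6)
  hex 23: (-3, 8, -5)
  hex 24: (-4, 8, -4)
  hex 25: (-5, 8, -3)
  hex 26: (-5, 7, -2)
  hex 27: (-5, 6, -1)
  hex 28: (-5, 5, 0)
  hex 29: (-5, 4, 1)
Sorted: 30 hexes.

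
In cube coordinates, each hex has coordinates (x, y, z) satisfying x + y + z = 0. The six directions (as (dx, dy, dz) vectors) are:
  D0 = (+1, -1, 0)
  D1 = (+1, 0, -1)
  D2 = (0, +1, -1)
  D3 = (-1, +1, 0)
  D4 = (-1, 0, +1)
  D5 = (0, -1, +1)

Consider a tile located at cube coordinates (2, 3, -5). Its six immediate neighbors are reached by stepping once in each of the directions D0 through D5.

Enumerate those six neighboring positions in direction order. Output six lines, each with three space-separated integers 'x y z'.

Answer: 3 2 -5
3 3 -6
2 4 -6
1 4 -5
1 3 -4
2 2 -4

Derivation:
Center: (2, 3, -5). Add each direction:
  D0: (2, 3, -5) + (1, -1, 0) = (3, 2, -5)
  D1: (2, 3, -5) + (1, 0, -1) = (3, 3, -6)
  D2: (2, 3, -5) + (0, 1, -1) = (2, 4, -6)
  D3: (2, 3, -5) + (-1, 1, 0) = (1, 4, -5)
  D4: (2, 3, -5) + (-1, 0, 1) = (1, 3, -4)
  D5: (2, 3, -5) + (0, -1, 1) = (2, 2, -4)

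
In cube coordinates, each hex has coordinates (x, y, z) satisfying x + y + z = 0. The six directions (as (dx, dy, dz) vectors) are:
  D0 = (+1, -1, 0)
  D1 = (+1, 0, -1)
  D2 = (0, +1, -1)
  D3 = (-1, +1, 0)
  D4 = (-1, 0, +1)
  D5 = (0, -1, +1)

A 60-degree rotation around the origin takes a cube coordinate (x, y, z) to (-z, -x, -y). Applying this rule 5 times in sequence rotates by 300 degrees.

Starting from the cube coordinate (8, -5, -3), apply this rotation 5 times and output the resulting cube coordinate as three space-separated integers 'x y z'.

Answer: 5 3 -8

Derivation:
Start: (8, -5, -3)
Step 1: (8, -5, -3) -> (-(-3), -(8), -(-5)) = (3, -8, 5)
Step 2: (3, -8, 5) -> (-(5), -(3), -(-8)) = (-5, -3, 8)
Step 3: (-5, -3, 8) -> (-(8), -(-5), -(-3)) = (-8, 5, 3)
Step 4: (-8, 5, 3) -> (-(3), -(-8), -(5)) = (-3, 8, -5)
Step 5: (-3, 8, -5) -> (-(-5), -(-3), -(8)) = (5, 3, -8)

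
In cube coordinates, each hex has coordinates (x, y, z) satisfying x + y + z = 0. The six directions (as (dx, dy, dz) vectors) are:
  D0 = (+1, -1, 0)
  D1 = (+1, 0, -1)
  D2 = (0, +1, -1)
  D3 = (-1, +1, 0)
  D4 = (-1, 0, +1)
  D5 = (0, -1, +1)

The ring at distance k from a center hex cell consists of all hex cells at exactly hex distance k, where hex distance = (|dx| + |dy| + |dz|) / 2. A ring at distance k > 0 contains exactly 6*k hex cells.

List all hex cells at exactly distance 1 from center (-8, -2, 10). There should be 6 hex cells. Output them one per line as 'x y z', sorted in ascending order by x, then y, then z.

Walk ring at distance 1 from (-8, -2, 10):
Start at center + D4*1 = (-9, -2, 11)
  hex 0: (-9, -2, 11)
  hex 1: (-8, -3, 11)
  hex 2: (-7, -3, 10)
  hex 3: (-7, -2, 9)
  hex 4: (-8, -1, 9)
  hex 5: (-9, -1, 10)
Sorted: 6 hexes.

Answer: -9 -2 11
-9 -1 10
-8 -3 11
-8 -1 9
-7 -3 10
-7 -2 9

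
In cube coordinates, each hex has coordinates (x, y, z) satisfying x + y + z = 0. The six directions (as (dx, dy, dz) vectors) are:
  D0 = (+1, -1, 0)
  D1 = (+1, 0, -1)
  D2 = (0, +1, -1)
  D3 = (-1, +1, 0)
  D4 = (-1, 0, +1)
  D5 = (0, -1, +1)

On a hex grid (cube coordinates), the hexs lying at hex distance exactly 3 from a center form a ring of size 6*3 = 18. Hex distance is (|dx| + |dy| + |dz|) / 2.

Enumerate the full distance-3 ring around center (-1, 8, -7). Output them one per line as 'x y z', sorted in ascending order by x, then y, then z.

Walk ring at distance 3 from (-1, 8, -7):
Start at center + D4*3 = (-4, 8, -4)
  hex 0: (-4, 8, -4)
  hex 1: (-3, 7, -4)
  hex 2: (-2, 6, -4)
  hex 3: (-1, 5, -4)
  hex 4: (0, 5, -5)
  hex 5: (1, 5, -6)
  hex 6: (2, 5, -7)
  hex 7: (2, 6, -8)
  hex 8: (2, 7, -9)
  hex 9: (2, 8, -10)
  hex 10: (1, 9, -10)
  hex 11: (0, 10, -10)
  hex 12: (-1, 11, -10)
  hex 13: (-2, 11, -9)
  hex 14: (-3, 11, -8)
  hex 15: (-4, 11, -7)
  hex 16: (-4, 10, -6)
  hex 17: (-4, 9, -5)
Sorted: 18 hexes.

Answer: -4 8 -4
-4 9 -5
-4 10 -6
-4 11 -7
-3 7 -4
-3 11 -8
-2 6 -4
-2 11 -9
-1 5 -4
-1 11 -10
0 5 -5
0 10 -10
1 5 -6
1 9 -10
2 5 -7
2 6 -8
2 7 -9
2 8 -10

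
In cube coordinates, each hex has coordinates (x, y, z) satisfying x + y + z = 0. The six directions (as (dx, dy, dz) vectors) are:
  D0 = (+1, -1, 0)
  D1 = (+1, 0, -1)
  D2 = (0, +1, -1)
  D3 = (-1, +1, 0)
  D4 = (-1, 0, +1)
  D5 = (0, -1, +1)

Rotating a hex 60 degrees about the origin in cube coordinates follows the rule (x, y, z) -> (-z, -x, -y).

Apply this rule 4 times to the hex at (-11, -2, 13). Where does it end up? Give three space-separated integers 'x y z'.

Start: (-11, -2, 13)
Step 1: (-11, -2, 13) -> (-(13), -(-11), -(-2)) = (-13, 11, 2)
Step 2: (-13, 11, 2) -> (-(2), -(-13), -(11)) = (-2, 13, -11)
Step 3: (-2, 13, -11) -> (-(-11), -(-2), -(13)) = (11, 2, -13)
Step 4: (11, 2, -13) -> (-(-13), -(11), -(2)) = (13, -11, -2)

Answer: 13 -11 -2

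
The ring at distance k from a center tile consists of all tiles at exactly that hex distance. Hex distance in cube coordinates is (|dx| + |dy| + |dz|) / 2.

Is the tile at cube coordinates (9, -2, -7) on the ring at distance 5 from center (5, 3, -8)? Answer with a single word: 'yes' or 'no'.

|px - cx| = |9 - 5| = 4
|py - cy| = |-2 - 3| = 5
|pz - cz| = |-7 - (-8)| = 1
distance = (4+5+1)/2 = 10/2 = 5
radius = 5; distance == radius -> yes

Answer: yes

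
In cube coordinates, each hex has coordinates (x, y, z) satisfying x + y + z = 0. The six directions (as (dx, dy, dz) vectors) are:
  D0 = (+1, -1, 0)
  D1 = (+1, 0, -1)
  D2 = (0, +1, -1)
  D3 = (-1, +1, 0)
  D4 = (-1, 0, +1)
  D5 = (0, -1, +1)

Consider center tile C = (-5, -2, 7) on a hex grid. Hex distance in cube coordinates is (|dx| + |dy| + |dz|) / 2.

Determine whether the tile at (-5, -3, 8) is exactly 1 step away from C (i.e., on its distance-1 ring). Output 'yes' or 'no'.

Answer: yes

Derivation:
|px - cx| = |-5 - (-5)| = 0
|py - cy| = |-3 - (-2)| = 1
|pz - cz| = |8 - 7| = 1
distance = (0+1+1)/2 = 2/2 = 1
radius = 1; distance == radius -> yes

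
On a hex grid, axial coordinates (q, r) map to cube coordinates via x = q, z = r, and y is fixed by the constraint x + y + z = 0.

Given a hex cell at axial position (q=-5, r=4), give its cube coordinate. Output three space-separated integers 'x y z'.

Answer: -5 1 4

Derivation:
x = q = -5
z = r = 4
y = -x - z = -(-5) - (4) = 1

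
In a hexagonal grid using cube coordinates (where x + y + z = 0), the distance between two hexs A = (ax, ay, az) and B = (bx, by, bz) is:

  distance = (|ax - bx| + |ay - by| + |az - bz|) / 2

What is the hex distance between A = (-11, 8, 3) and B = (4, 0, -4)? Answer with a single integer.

|ax - bx| = |-11 - 4| = 15
|ay - by| = |8 - 0| = 8
|az - bz| = |3 - (-4)| = 7
distance = (15 + 8 + 7) / 2 = 30 / 2 = 15

Answer: 15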